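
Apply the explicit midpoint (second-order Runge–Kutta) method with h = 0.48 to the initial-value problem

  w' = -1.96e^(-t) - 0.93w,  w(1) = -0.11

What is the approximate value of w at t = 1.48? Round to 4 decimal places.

-0.2669

Midpoint: k1 = f(t_n, w_n); k2 = f(t_n + h/2, w_n + (h/2)·k1); w_{n+1} = w_n + h·k2.
t=1.000000, w=-0.110000:
  k1 = f(1.000000, -0.110000) = -0.618744
  k2 = f(1.240000, -0.258498) = -0.326789
  w ← -0.110000 + 0.48·(-0.326789) = -0.266859
w(1.48) ≈ -0.2669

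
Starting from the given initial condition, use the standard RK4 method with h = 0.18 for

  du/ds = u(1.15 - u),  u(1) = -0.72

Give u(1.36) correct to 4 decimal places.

-1.6039

RK4: k1 = f(s_n, u_n); k2 = f(s_n + h/2, u_n + (h/2)·k1); k3 = f(s_n + h/2, u_n + (h/2)·k2); k4 = f(s_n + h, u_n + h·k3); u_{n+1} = u_n + (h/6)·(k1 + 2k2 + 2k3 + k4).
s=1.000000, u=-0.720000:
  k1 = f(1.000000, -0.720000) = -1.346400
  k2 = f(1.090000, -0.841176) = -1.674929
  k3 = f(1.090000, -0.870744) = -1.759550
  k4 = f(1.180000, -1.036719) = -2.267013
  u ← -0.720000 + (0.18/6)·(k1 + 2k2 + 2k3 + k4) = -1.034471
s=1.180000, u=-1.034471:
  k1 = f(1.180000, -1.034471) = -2.259772
  k2 = f(1.270000, -1.237851) = -2.955802
  k3 = f(1.270000, -1.300493) = -3.186850
  k4 = f(1.360000, -1.608104) = -4.435319
  u ← -1.034471 + (0.18/6)·(k1 + 2k2 + 2k3 + k4) = -1.603883
u(1.36) ≈ -1.6039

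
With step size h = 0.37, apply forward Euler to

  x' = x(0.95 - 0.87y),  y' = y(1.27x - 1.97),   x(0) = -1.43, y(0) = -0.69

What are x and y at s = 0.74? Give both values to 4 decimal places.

Euler on (x,y): x_{n+1} = x_n + h·x', y_{n+1} = y_n + h·y'.
0.000000: (-1.430000, -0.690000); f=(-2.216929, 2.612409) → (-2.250264, 0.276591)
0.370000: (-2.250264, 0.276591); f=(-1.596260, -1.335337) → (-2.840880, -0.217483)
(x(0.74), y(0.74)) ≈ (-2.8409, -0.2175)

-2.8409, -0.2175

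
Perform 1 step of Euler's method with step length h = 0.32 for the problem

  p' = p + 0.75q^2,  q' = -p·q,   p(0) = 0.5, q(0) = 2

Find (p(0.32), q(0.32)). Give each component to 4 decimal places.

Euler on (p,q): p_{n+1} = p_n + h·p', q_{n+1} = q_n + h·q'.
0.000000: (0.500000, 2.000000); f=(3.500000, -1.000000) → (1.620000, 1.680000)
(p(0.32), q(0.32)) ≈ (1.6200, 1.6800)

1.6200, 1.6800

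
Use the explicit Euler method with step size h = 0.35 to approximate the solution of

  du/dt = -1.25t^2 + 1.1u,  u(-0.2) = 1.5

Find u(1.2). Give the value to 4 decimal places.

Euler: u_{n+1} = u_n + h·f(t_n, u_n).
t=-0.200000, u=1.500000: f=1.600000 → u ← 1.500000 + 0.35·1.600000 = 2.060000
t=0.150000, u=2.060000: f=2.237875 → u ← 2.060000 + 0.35·2.237875 = 2.843256
t=0.500000, u=2.843256: f=2.815082 → u ← 2.843256 + 0.35·2.815082 = 3.828535
t=0.850000, u=3.828535: f=3.308263 → u ← 3.828535 + 0.35·3.308263 = 4.986427
u(1.2) ≈ 4.9864

4.9864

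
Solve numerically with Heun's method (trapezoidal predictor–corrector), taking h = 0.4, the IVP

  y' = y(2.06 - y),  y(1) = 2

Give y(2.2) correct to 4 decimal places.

Heun: k1 = f(t_n, y_n); k2 = f(t_n + h, y_n + h·k1); y_{n+1} = y_n + (h/2)·(k1 + k2).
t=1.000000, y=2.000000:
  k1 = f(1.000000, 2.000000) = 0.120000
  k2 = f(1.400000, 2.048000) = 0.024576
  y ← 2.000000 + (0.4/2)·(0.120000 + 0.024576) = 2.028915
t=1.400000, y=2.028915:
  k1 = f(1.400000, 2.028915) = 0.063068
  k2 = f(1.800000, 2.054143) = 0.012032
  y ← 2.028915 + (0.4/2)·(0.063068 + 0.012032) = 2.043935
t=1.800000, y=2.043935:
  k1 = f(1.800000, 2.043935) = 0.032835
  k2 = f(2.200000, 2.057069) = 0.006028
  y ← 2.043935 + (0.4/2)·(0.032835 + 0.006028) = 2.051708
y(2.2) ≈ 2.0517

2.0517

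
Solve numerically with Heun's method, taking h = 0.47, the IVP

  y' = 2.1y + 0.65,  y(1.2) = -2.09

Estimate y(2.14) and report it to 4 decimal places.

Heun: k1 = f(x_n, y_n); k2 = f(x_n + h, y_n + h·k1); y_{n+1} = y_n + (h/2)·(k1 + k2).
x=1.200000, y=-2.090000:
  k1 = f(1.200000, -2.090000) = -3.739000
  k2 = f(1.670000, -3.847330) = -7.429393
  y ← -2.090000 + (0.47/2)·(-3.739000 + (-7.429393)) = -4.714572
x=1.670000, y=-4.714572:
  k1 = f(1.670000, -4.714572) = -9.250602
  k2 = f(2.140000, -9.062355) = -18.380946
  y ← -4.714572 + (0.47/2)·(-9.250602 + (-18.380946)) = -11.207986
y(2.14) ≈ -11.2080

-11.2080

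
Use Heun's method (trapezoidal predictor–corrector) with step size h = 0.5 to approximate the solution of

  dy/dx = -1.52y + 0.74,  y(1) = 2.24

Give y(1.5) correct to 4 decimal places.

Heun: k1 = f(x_n, y_n); k2 = f(x_n + h, y_n + h·k1); y_{n+1} = y_n + (h/2)·(k1 + k2).
x=1.000000, y=2.240000:
  k1 = f(1.000000, 2.240000) = -2.664800
  k2 = f(1.500000, 0.907600) = -0.639552
  y ← 2.240000 + (0.5/2)·(-2.664800 + (-0.639552)) = 1.413912
y(1.5) ≈ 1.4139

1.4139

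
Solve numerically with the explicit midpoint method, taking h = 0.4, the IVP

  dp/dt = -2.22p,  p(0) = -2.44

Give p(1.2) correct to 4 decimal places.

-0.3166

Midpoint: k1 = f(t_n, p_n); k2 = f(t_n + h/2, p_n + (h/2)·k1); p_{n+1} = p_n + h·k2.
t=0.000000, p=-2.440000:
  k1 = f(0.000000, -2.440000) = 5.416800
  k2 = f(0.200000, -1.356640) = 3.011741
  p ← -2.440000 + 0.4·3.011741 = -1.235304
t=0.400000, p=-1.235304:
  k1 = f(0.400000, -1.235304) = 2.742374
  k2 = f(0.600000, -0.686829) = 1.524760
  p ← -1.235304 + 0.4·1.524760 = -0.625400
t=0.800000, p=-0.625400:
  k1 = f(0.800000, -0.625400) = 1.388387
  k2 = f(1.000000, -0.347722) = 0.771943
  p ← -0.625400 + 0.4·0.771943 = -0.316622
p(1.2) ≈ -0.3166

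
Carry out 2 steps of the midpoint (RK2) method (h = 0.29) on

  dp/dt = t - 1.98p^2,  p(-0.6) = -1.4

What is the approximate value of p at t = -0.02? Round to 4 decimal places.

Midpoint: k1 = f(t_n, p_n); k2 = f(t_n + h/2, p_n + (h/2)·k1); p_{n+1} = p_n + h·k2.
t=-0.600000, p=-1.400000:
  k1 = f(-0.600000, -1.400000) = -4.480800
  k2 = f(-0.455000, -2.049716) = -8.773645
  p ← -1.400000 + 0.29·(-8.773645) = -3.944357
t=-0.310000, p=-3.944357:
  k1 = f(-0.310000, -3.944357) = -31.114744
  k2 = f(-0.165000, -8.455995) = -141.742622
  p ← -3.944357 + 0.29·(-141.742622) = -45.049717
p(-0.02) ≈ -45.0497

-45.0497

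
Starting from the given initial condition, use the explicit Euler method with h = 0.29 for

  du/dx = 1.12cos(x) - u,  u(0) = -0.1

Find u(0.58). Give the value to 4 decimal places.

Euler: u_{n+1} = u_n + h·f(x_n, u_n).
x=0.000000, u=-0.100000: f=1.220000 → u ← -0.100000 + 0.29·1.220000 = 0.253800
x=0.290000, u=0.253800: f=0.819433 → u ← 0.253800 + 0.29·0.819433 = 0.491436
u(0.58) ≈ 0.4914

0.4914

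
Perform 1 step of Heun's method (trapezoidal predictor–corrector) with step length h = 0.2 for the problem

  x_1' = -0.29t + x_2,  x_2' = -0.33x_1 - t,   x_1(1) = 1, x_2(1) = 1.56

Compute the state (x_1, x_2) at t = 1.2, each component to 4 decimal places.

1.2216, 1.2656

Heun on (x_1,x_2): k1 = f(t_n, state_n); k2 = f(t_n + h, state_n + h·k1); state_{n+1} = state_n + (h/2)·(k1 + k2).
1.000000: (1.000000, 1.560000)
  k1 = (1.270000, -1.330000)
  predictor → (1.254000, 1.294000)
  k2 = (0.946000, -1.613820)
  → (1.221600, 1.265618)
(x_1(1.2), x_2(1.2)) ≈ (1.2216, 1.2656)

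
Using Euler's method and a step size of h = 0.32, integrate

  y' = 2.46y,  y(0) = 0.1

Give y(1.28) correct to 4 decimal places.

1.0202

Euler: y_{n+1} = y_n + h·f(x_n, y_n).
x=0.000000, y=0.100000: f=0.246000 → y ← 0.100000 + 0.32·0.246000 = 0.178720
x=0.320000, y=0.178720: f=0.439651 → y ← 0.178720 + 0.32·0.439651 = 0.319408
x=0.640000, y=0.319408: f=0.785745 → y ← 0.319408 + 0.32·0.785745 = 0.570847
x=0.960000, y=0.570847: f=1.404283 → y ← 0.570847 + 0.32·1.404283 = 1.020217
y(1.28) ≈ 1.0202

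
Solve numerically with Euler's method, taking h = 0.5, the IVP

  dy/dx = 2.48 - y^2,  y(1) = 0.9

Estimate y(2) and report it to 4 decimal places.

Euler: y_{n+1} = y_n + h·f(x_n, y_n).
x=1.000000, y=0.900000: f=1.670000 → y ← 0.900000 + 0.5·1.670000 = 1.735000
x=1.500000, y=1.735000: f=-0.530225 → y ← 1.735000 + 0.5·(-0.530225) = 1.469888
y(2) ≈ 1.4699

1.4699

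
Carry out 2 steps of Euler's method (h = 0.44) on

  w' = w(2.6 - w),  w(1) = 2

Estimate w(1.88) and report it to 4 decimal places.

Euler: w_{n+1} = w_n + h·f(t_n, w_n).
t=1.000000, w=2.000000: f=1.200000 → w ← 2.000000 + 0.44·1.200000 = 2.528000
t=1.440000, w=2.528000: f=0.182016 → w ← 2.528000 + 0.44·0.182016 = 2.608087
w(1.88) ≈ 2.6081

2.6081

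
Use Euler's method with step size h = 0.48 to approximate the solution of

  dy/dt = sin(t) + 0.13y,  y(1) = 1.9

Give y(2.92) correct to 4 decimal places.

Euler: y_{n+1} = y_n + h·f(t_n, y_n).
t=1.000000, y=1.900000: f=1.088471 → y ← 1.900000 + 0.48·1.088471 = 2.422466
t=1.480000, y=2.422466: f=1.310801 → y ← 2.422466 + 0.48·1.310801 = 3.051651
t=1.960000, y=3.051651: f=1.321926 → y ← 3.051651 + 0.48·1.321926 = 3.686175
t=2.440000, y=3.686175: f=1.124638 → y ← 3.686175 + 0.48·1.124638 = 4.226001
y(2.92) ≈ 4.2260

4.2260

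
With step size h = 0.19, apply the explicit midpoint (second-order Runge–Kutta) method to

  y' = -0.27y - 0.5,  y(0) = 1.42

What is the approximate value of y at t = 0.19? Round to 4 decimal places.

1.2565

Midpoint: k1 = f(t_n, y_n); k2 = f(t_n + h/2, y_n + (h/2)·k1); y_{n+1} = y_n + h·k2.
t=0.000000, y=1.420000:
  k1 = f(0.000000, 1.420000) = -0.883400
  k2 = f(0.095000, 1.336077) = -0.860741
  y ← 1.420000 + 0.19·(-0.860741) = 1.256459
y(0.19) ≈ 1.2565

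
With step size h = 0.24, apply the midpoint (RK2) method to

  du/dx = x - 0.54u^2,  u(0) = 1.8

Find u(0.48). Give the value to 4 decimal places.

Midpoint: k1 = f(x_n, u_n); k2 = f(x_n + h/2, u_n + (h/2)·k1); u_{n+1} = u_n + h·k2.
x=0.000000, u=1.800000:
  k1 = f(0.000000, 1.800000) = -1.749600
  k2 = f(0.120000, 1.590048) = -1.245256
  u ← 1.800000 + 0.24·(-1.245256) = 1.501138
x=0.240000, u=1.501138:
  k1 = f(0.240000, 1.501138) = -0.976845
  k2 = f(0.360000, 1.383917) = -0.674222
  u ← 1.501138 + 0.24·(-0.674222) = 1.339325
u(0.48) ≈ 1.3393

1.3393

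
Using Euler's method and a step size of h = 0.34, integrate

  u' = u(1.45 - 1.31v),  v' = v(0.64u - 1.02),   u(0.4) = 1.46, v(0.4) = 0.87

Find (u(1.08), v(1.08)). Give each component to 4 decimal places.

1.8025, 0.8484

Euler on (u,v): u_{n+1} = u_n + h·u', v_{n+1} = v_n + h·v'.
0.400000: (1.460000, 0.870000); f=(0.453038, -0.074472) → (1.614033, 0.844680)
0.740000: (1.614033, 0.844680); f=(0.554372, 0.010965) → (1.802519, 0.848408)
(u(1.08), v(1.08)) ≈ (1.8025, 0.8484)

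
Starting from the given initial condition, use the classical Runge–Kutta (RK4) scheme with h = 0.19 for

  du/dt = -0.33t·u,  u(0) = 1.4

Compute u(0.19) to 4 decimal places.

1.3917

RK4: k1 = f(t_n, u_n); k2 = f(t_n + h/2, u_n + (h/2)·k1); k3 = f(t_n + h/2, u_n + (h/2)·k2); k4 = f(t_n + h, u_n + h·k3); u_{n+1} = u_n + (h/6)·(k1 + 2k2 + 2k3 + k4).
t=0.000000, u=1.400000:
  k1 = f(0.000000, 1.400000) = 0.000000
  k2 = f(0.095000, 1.400000) = -0.043890
  k3 = f(0.095000, 1.395830) = -0.043759
  k4 = f(0.190000, 1.391686) = -0.087259
  u ← 1.400000 + (0.19/6)·(k1 + 2k2 + 2k3 + k4) = 1.391686
u(0.19) ≈ 1.3917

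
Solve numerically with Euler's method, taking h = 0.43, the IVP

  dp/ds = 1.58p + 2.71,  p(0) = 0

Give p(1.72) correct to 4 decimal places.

Euler: p_{n+1} = p_n + h·f(s_n, p_n).
s=0.000000, p=0.000000: f=2.710000 → p ← 0.000000 + 0.43·2.710000 = 1.165300
s=0.430000, p=1.165300: f=4.551174 → p ← 1.165300 + 0.43·4.551174 = 3.122305
s=0.860000, p=3.122305: f=7.643242 → p ← 3.122305 + 0.43·7.643242 = 6.408899
s=1.290000, p=6.408899: f=12.836060 → p ← 6.408899 + 0.43·12.836060 = 11.928405
p(1.72) ≈ 11.9284

11.9284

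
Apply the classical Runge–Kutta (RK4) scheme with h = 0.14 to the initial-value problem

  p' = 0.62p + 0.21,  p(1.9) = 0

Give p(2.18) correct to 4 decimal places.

RK4: k1 = f(t_n, p_n); k2 = f(t_n + h/2, p_n + (h/2)·k1); k3 = f(t_n + h/2, p_n + (h/2)·k2); k4 = f(t_n + h, p_n + h·k3); p_{n+1} = p_n + (h/6)·(k1 + 2k2 + 2k3 + k4).
t=1.900000, p=0.000000:
  k1 = f(1.900000, 0.000000) = 0.210000
  k2 = f(1.970000, 0.014700) = 0.219114
  k3 = f(1.970000, 0.015338) = 0.219510
  k4 = f(2.040000, 0.030731) = 0.229053
  p ← 0.000000 + (0.14/6)·(k1 + 2k2 + 2k3 + k4) = 0.030714
t=2.040000, p=0.030714:
  k1 = f(2.040000, 0.030714) = 0.229042
  k2 = f(2.110000, 0.046747) = 0.238983
  k3 = f(2.110000, 0.047442) = 0.239414
  k4 = f(2.180000, 0.064232) = 0.249824
  p ← 0.030714 + (0.14/6)·(k1 + 2k2 + 2k3 + k4) = 0.064212
p(2.18) ≈ 0.0642

0.0642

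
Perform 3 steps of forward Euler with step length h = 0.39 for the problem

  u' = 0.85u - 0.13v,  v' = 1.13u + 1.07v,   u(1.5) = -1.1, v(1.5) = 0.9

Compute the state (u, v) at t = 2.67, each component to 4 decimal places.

-2.7540, -0.2587

Euler on (u,v): u_{n+1} = u_n + h·u', v_{n+1} = v_n + h·v'.
1.500000: (-1.100000, 0.900000); f=(-1.052000, -0.280000) → (-1.510280, 0.790800)
1.890000: (-1.510280, 0.790800); f=(-1.386542, -0.860460) → (-2.051031, 0.455220)
2.280000: (-2.051031, 0.455220); f=(-1.802555, -1.830580) → (-2.754028, -0.258706)
(u(2.67), v(2.67)) ≈ (-2.7540, -0.2587)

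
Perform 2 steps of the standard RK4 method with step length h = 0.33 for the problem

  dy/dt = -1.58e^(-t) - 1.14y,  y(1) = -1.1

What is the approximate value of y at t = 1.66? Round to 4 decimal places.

RK4: k1 = f(t_n, y_n); k2 = f(t_n + h/2, y_n + (h/2)·k1); k3 = f(t_n + h/2, y_n + (h/2)·k2); k4 = f(t_n + h, y_n + h·k3); y_{n+1} = y_n + (h/6)·(k1 + 2k2 + 2k3 + k4).
t=1.000000, y=-1.100000:
  k1 = f(1.000000, -1.100000) = 0.672750
  k2 = f(1.165000, -0.988996) = 0.634618
  k3 = f(1.165000, -0.995288) = 0.641791
  k4 = f(1.330000, -0.888209) = 0.594684
  y ← -1.100000 + (0.33/6)·(k1 + 2k2 + 2k3 + k4) = -0.889886
t=1.330000, y=-0.889886:
  k1 = f(1.330000, -0.889886) = 0.596596
  k2 = f(1.495000, -0.791448) = 0.547938
  k3 = f(1.495000, -0.799476) = 0.557090
  k4 = f(1.660000, -0.706046) = 0.504473
  y ← -0.889886 + (0.33/6)·(k1 + 2k2 + 2k3 + k4) = -0.707774
y(1.66) ≈ -0.7078

-0.7078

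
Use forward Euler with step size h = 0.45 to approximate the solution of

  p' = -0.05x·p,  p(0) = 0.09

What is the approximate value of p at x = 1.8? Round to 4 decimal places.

0.0846

Euler: p_{n+1} = p_n + h·f(x_n, p_n).
x=0.000000, p=0.090000: f=0.000000 → p ← 0.090000 + 0.45·0.000000 = 0.090000
x=0.450000, p=0.090000: f=-0.002025 → p ← 0.090000 + 0.45·(-0.002025) = 0.089089
x=0.900000, p=0.089089: f=-0.004009 → p ← 0.089089 + 0.45·(-0.004009) = 0.087285
x=1.350000, p=0.087285: f=-0.005892 → p ← 0.087285 + 0.45·(-0.005892) = 0.084633
p(1.8) ≈ 0.0846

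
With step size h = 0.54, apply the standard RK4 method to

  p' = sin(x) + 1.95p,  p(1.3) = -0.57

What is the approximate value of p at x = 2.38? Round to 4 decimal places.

RK4: k1 = f(x_n, p_n); k2 = f(x_n + h/2, p_n + (h/2)·k1); k3 = f(x_n + h/2, p_n + (h/2)·k2); k4 = f(x_n + h, p_n + h·k3); p_{n+1} = p_n + (h/6)·(k1 + 2k2 + 2k3 + k4).
x=1.300000, p=-0.570000:
  k1 = f(1.300000, -0.570000) = -0.147942
  k2 = f(1.570000, -0.609944) = -0.189392
  k3 = f(1.570000, -0.621136) = -0.211215
  k4 = f(1.840000, -0.684056) = -0.369926
  p ← -0.570000 + (0.54/6)·(k1 + 2k2 + 2k3 + k4) = -0.688717
x=1.840000, p=-0.688717:
  k1 = f(1.840000, -0.688717) = -0.379016
  k2 = f(2.110000, -0.791052) = -0.684433
  k3 = f(2.110000, -0.873514) = -0.845235
  k4 = f(2.380000, -1.145144) = -1.542956
  p ← -0.688717 + (0.54/6)·(k1 + 2k2 + 2k3 + k4) = -1.137035
p(2.38) ≈ -1.1370

-1.1370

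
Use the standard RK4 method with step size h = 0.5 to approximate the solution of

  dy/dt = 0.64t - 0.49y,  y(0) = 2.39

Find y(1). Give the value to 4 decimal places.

RK4: k1 = f(t_n, y_n); k2 = f(t_n + h/2, y_n + (h/2)·k1); k3 = f(t_n + h/2, y_n + (h/2)·k2); k4 = f(t_n + h, y_n + h·k3); y_{n+1} = y_n + (h/6)·(k1 + 2k2 + 2k3 + k4).
t=0.000000, y=2.390000:
  k1 = f(0.000000, 2.390000) = -1.171100
  k2 = f(0.250000, 2.097225) = -0.867640
  k3 = f(0.250000, 2.173090) = -0.904814
  k4 = f(0.500000, 1.937593) = -0.629421
  y ← 2.390000 + (0.5/6)·(k1 + 2k2 + 2k3 + k4) = 1.944548
t=0.500000, y=1.944548:
  k1 = f(0.500000, 1.944548) = -0.632828
  k2 = f(0.750000, 1.786340) = -0.395307
  k3 = f(0.750000, 1.845721) = -0.424403
  k4 = f(1.000000, 1.732346) = -0.208850
  y ← 1.944548 + (0.5/6)·(k1 + 2k2 + 2k3 + k4) = 1.737789
y(1) ≈ 1.7378

1.7378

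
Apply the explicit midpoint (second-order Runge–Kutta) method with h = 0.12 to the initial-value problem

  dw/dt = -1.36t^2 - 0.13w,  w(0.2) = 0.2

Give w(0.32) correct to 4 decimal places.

Midpoint: k1 = f(t_n, w_n); k2 = f(t_n + h/2, w_n + (h/2)·k1); w_{n+1} = w_n + h·k2.
t=0.200000, w=0.200000:
  k1 = f(0.200000, 0.200000) = -0.080400
  k2 = f(0.260000, 0.195176) = -0.117309
  w ← 0.200000 + 0.12·(-0.117309) = 0.185923
w(0.32) ≈ 0.1859

0.1859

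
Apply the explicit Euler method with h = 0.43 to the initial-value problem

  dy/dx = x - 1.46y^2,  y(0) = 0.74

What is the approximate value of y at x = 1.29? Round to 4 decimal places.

Euler: y_{n+1} = y_n + h·f(x_n, y_n).
x=0.000000, y=0.740000: f=-0.799496 → y ← 0.740000 + 0.43·(-0.799496) = 0.396217
x=0.430000, y=0.396217: f=0.200798 → y ← 0.396217 + 0.43·0.200798 = 0.482560
x=0.860000, y=0.482560: f=0.520019 → y ← 0.482560 + 0.43·0.520019 = 0.706168
y(1.29) ≈ 0.7062

0.7062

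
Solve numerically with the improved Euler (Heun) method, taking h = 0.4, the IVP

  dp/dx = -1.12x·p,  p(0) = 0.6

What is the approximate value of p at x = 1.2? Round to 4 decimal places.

Heun: k1 = f(x_n, p_n); k2 = f(x_n + h, p_n + h·k1); p_{n+1} = p_n + (h/2)·(k1 + k2).
x=0.000000, p=0.600000:
  k1 = f(0.000000, 0.600000) = 0.000000
  k2 = f(0.400000, 0.600000) = -0.268800
  p ← 0.600000 + (0.4/2)·(0.000000 + (-0.268800)) = 0.546240
x=0.400000, p=0.546240:
  k1 = f(0.400000, 0.546240) = -0.244716
  k2 = f(0.800000, 0.448354) = -0.401725
  p ← 0.546240 + (0.4/2)·(-0.244716 + (-0.401725)) = 0.416952
x=0.800000, p=0.416952:
  k1 = f(0.800000, 0.416952) = -0.373589
  k2 = f(1.200000, 0.267516) = -0.359542
  p ← 0.416952 + (0.4/2)·(-0.373589 + (-0.359542)) = 0.270326
p(1.2) ≈ 0.2703

0.2703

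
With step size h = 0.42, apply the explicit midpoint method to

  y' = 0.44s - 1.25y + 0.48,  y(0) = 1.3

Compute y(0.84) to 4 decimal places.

Midpoint: k1 = f(s_n, y_n); k2 = f(s_n + h/2, y_n + (h/2)·k1); y_{n+1} = y_n + h·k2.
s=0.000000, y=1.300000:
  k1 = f(0.000000, 1.300000) = -1.145000
  k2 = f(0.210000, 1.059550) = -0.752037
  y ← 1.300000 + 0.42·(-0.752037) = 0.984144
s=0.420000, y=0.984144:
  k1 = f(0.420000, 0.984144) = -0.565380
  k2 = f(0.630000, 0.865414) = -0.324568
  y ← 0.984144 + 0.42·(-0.324568) = 0.847826
y(0.84) ≈ 0.8478

0.8478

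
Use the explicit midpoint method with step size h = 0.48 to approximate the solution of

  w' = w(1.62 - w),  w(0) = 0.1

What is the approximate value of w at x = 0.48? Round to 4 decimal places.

Midpoint: k1 = f(x_n, w_n); k2 = f(x_n + h/2, w_n + (h/2)·k1); w_{n+1} = w_n + h·k2.
x=0.000000, w=0.100000:
  k1 = f(0.000000, 0.100000) = 0.152000
  k2 = f(0.240000, 0.136480) = 0.202471
  w ← 0.100000 + 0.48·0.202471 = 0.197186
w(0.48) ≈ 0.1972

0.1972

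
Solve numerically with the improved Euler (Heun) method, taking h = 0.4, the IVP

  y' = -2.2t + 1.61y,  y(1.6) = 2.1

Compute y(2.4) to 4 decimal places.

0.9232

Heun: k1 = f(t_n, y_n); k2 = f(t_n + h, y_n + h·k1); y_{n+1} = y_n + (h/2)·(k1 + k2).
t=1.600000, y=2.100000:
  k1 = f(1.600000, 2.100000) = -0.139000
  k2 = f(2.000000, 2.044400) = -1.108516
  y ← 2.100000 + (0.4/2)·(-0.139000 + (-1.108516)) = 1.850497
t=2.000000, y=1.850497:
  k1 = f(2.000000, 1.850497) = -1.420700
  k2 = f(2.400000, 1.282217) = -3.215631
  y ← 1.850497 + (0.4/2)·(-1.420700 + (-3.215631)) = 0.923231
y(2.4) ≈ 0.9232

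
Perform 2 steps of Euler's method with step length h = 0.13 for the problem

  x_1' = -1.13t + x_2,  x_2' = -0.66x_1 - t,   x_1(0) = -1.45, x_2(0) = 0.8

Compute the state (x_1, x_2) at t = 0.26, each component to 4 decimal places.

Euler on (x_1,x_2): x_1_{n+1} = x_1_n + h·x_1', x_2_{n+1} = x_2_n + h·x_2'.
0.000000: (-1.450000, 0.800000); f=(0.800000, 0.957000) → (-1.346000, 0.924410)
0.130000: (-1.346000, 0.924410); f=(0.777510, 0.758360) → (-1.244924, 1.022997)
(x_1(0.26), x_2(0.26)) ≈ (-1.2449, 1.0230)

-1.2449, 1.0230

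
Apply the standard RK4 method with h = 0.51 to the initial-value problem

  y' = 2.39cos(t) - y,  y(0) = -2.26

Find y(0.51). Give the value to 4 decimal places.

RK4: k1 = f(t_n, y_n); k2 = f(t_n + h/2, y_n + (h/2)·k1); k3 = f(t_n + h/2, y_n + (h/2)·k2); k4 = f(t_n + h, y_n + h·k3); y_{n+1} = y_n + (h/6)·(k1 + 2k2 + 2k3 + k4).
t=0.000000, y=-2.260000:
  k1 = f(0.000000, -2.260000) = 4.650000
  k2 = f(0.255000, -1.074250) = 3.386965
  k3 = f(0.255000, -1.396324) = 3.709039
  k4 = f(0.510000, -0.368390) = 2.454249
  y ← -2.260000 + (0.51/6)·(k1 + 2k2 + 2k3 + k4) = -0.449818
y(0.51) ≈ -0.4498

-0.4498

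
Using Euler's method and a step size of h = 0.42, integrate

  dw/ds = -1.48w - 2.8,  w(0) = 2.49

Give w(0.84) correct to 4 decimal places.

Euler: w_{n+1} = w_n + h·f(s_n, w_n).
s=0.000000, w=2.490000: f=-6.485200 → w ← 2.490000 + 0.42·(-6.485200) = -0.233784
s=0.420000, w=-0.233784: f=-2.454000 → w ← -0.233784 + 0.42·(-2.454000) = -1.264464
w(0.84) ≈ -1.2645

-1.2645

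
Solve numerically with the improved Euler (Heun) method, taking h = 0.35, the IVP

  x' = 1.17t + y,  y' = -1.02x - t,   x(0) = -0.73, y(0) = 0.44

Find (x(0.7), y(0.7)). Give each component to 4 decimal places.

Heun on (x,y): k1 = f(t_n, state_n); k2 = f(t_n + h, state_n + h·k1); state_{n+1} = state_n + (h/2)·(k1 + k2).
0.000000: (-0.730000, 0.440000)
  k1 = (0.440000, 0.744600)
  predictor → (-0.576000, 0.700610)
  k2 = (1.110110, 0.237520)
  → (-0.458731, 0.611871)
0.350000: (-0.458731, 0.611871)
  k1 = (1.021371, 0.117905)
  predictor → (-0.101251, 0.653138)
  k2 = (1.472138, -0.596724)
  → (-0.022367, 0.528078)
(x(0.7), y(0.7)) ≈ (-0.0224, 0.5281)

-0.0224, 0.5281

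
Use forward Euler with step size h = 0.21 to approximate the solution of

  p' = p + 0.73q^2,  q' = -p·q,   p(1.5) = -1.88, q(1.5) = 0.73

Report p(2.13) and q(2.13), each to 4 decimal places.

Euler on (p,q): p_{n+1} = p_n + h·p', q_{n+1} = q_n + h·q'.
1.500000: (-1.880000, 0.730000); f=(-1.490983, 1.372400) → (-2.193106, 1.018204)
1.710000: (-2.193106, 1.018204); f=(-1.436287, 2.233030) → (-2.494727, 1.487140)
1.920000: (-2.494727, 1.487140); f=(-0.880269, 3.710008) → (-2.679583, 2.266242)
(p(2.13), q(2.13)) ≈ (-2.6796, 2.2662)

-2.6796, 2.2662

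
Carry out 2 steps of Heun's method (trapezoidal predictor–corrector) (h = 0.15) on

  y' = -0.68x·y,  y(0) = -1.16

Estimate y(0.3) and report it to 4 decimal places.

Heun: k1 = f(x_n, y_n); k2 = f(x_n + h, y_n + h·k1); y_{n+1} = y_n + (h/2)·(k1 + k2).
x=0.000000, y=-1.160000:
  k1 = f(0.000000, -1.160000) = 0.000000
  k2 = f(0.150000, -1.160000) = 0.118320
  y ← -1.160000 + (0.15/2)·(0.000000 + 0.118320) = -1.151126
x=0.150000, y=-1.151126:
  k1 = f(0.150000, -1.151126) = 0.117415
  k2 = f(0.300000, -1.133514) = 0.231237
  y ← -1.151126 + (0.15/2)·(0.117415 + 0.231237) = -1.124977
y(0.3) ≈ -1.1250

-1.1250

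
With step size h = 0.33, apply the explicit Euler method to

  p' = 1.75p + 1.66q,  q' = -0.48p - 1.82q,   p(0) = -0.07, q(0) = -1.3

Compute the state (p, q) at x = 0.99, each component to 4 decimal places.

Euler on (p,q): p_{n+1} = p_n + h·p', q_{n+1} = q_n + h·q'.
0.000000: (-0.070000, -1.300000); f=(-2.280500, 2.399600) → (-0.822565, -0.508132)
0.330000: (-0.822565, -0.508132); f=(-2.282988, 1.319631) → (-1.575951, -0.072654)
0.660000: (-1.575951, -0.072654); f=(-2.878519, 0.888686) → (-2.525862, 0.220613)
(p(0.99), q(0.99)) ≈ (-2.5259, 0.2206)

-2.5259, 0.2206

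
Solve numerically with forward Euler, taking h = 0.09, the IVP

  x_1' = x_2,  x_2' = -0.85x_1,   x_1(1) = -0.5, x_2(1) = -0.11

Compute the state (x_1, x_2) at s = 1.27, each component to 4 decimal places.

Euler on (x_1,x_2): x_1_{n+1} = x_1_n + h·x_1', x_2_{n+1} = x_2_n + h·x_2'.
1.000000: (-0.500000, -0.110000); f=(-0.110000, 0.425000) → (-0.509900, -0.071750)
1.090000: (-0.509900, -0.071750); f=(-0.071750, 0.433415) → (-0.516358, -0.032743)
1.180000: (-0.516358, -0.032743); f=(-0.032743, 0.438904) → (-0.519304, 0.006759)
(x_1(1.27), x_2(1.27)) ≈ (-0.5193, 0.0068)

-0.5193, 0.0068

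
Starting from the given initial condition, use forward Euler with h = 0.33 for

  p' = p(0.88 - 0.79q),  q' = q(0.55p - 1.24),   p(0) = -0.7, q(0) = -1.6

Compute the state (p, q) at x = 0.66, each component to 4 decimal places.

-1.7736, -0.2774

Euler on (p,q): p_{n+1} = p_n + h·p', q_{n+1} = q_n + h·q'.
0.000000: (-0.700000, -1.600000); f=(-1.500800, 2.600000) → (-1.195264, -0.742000)
0.330000: (-1.195264, -0.742000); f=(-1.752472, 1.407867) → (-1.773580, -0.277404)
(p(0.66), q(0.66)) ≈ (-1.7736, -0.2774)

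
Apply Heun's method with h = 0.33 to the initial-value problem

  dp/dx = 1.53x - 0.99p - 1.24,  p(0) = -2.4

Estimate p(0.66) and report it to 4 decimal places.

Heun: k1 = f(x_n, p_n); k2 = f(x_n + h, p_n + h·k1); p_{n+1} = p_n + (h/2)·(k1 + k2).
x=0.000000, p=-2.400000:
  k1 = f(0.000000, -2.400000) = 1.136000
  k2 = f(0.330000, -2.025120) = 1.269769
  p ← -2.400000 + (0.33/2)·(1.136000 + 1.269769) = -2.003048
x=0.330000, p=-2.003048:
  k1 = f(0.330000, -2.003048) = 1.247918
  k2 = f(0.660000, -1.591235) = 1.345123
  p ← -2.003048 + (0.33/2)·(1.247918 + 1.345123) = -1.575196
p(0.66) ≈ -1.5752

-1.5752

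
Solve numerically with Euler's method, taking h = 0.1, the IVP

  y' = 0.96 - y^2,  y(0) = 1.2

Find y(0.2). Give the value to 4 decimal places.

Euler: y_{n+1} = y_n + h·f(t_n, y_n).
t=0.000000, y=1.200000: f=-0.480000 → y ← 1.200000 + 0.1·(-0.480000) = 1.152000
t=0.100000, y=1.152000: f=-0.367104 → y ← 1.152000 + 0.1·(-0.367104) = 1.115290
y(0.2) ≈ 1.1153

1.1153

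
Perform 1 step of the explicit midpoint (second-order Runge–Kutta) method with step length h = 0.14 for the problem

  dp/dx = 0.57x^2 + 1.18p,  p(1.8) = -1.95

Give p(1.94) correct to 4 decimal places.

-1.9983

Midpoint: k1 = f(x_n, p_n); k2 = f(x_n + h/2, p_n + (h/2)·k1); p_{n+1} = p_n + h·k2.
x=1.800000, p=-1.950000:
  k1 = f(1.800000, -1.950000) = -0.454200
  k2 = f(1.870000, -1.981794) = -0.345284
  p ← -1.950000 + 0.14·(-0.345284) = -1.998340
p(1.94) ≈ -1.9983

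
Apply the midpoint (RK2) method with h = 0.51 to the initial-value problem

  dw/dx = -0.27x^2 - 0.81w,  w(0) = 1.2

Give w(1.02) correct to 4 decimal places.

0.4631

Midpoint: k1 = f(x_n, w_n); k2 = f(x_n + h/2, w_n + (h/2)·k1); w_{n+1} = w_n + h·k2.
x=0.000000, w=1.200000:
  k1 = f(0.000000, 1.200000) = -0.972000
  k2 = f(0.255000, 0.952140) = -0.788790
  w ← 1.200000 + 0.51·(-0.788790) = 0.797717
x=0.510000, w=0.797717:
  k1 = f(0.510000, 0.797717) = -0.716378
  k2 = f(0.765000, 0.615041) = -0.656194
  w ← 0.797717 + 0.51·(-0.656194) = 0.463058
w(1.02) ≈ 0.4631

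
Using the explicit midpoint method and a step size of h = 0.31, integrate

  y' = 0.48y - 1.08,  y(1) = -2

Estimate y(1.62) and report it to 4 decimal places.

Midpoint: k1 = f(x_n, y_n); k2 = f(x_n + h/2, y_n + (h/2)·k1); y_{n+1} = y_n + h·k2.
x=1.000000, y=-2.000000:
  k1 = f(1.000000, -2.000000) = -2.040000
  k2 = f(1.155000, -2.316200) = -2.191776
  y ← -2.000000 + 0.31·(-2.191776) = -2.679451
x=1.310000, y=-2.679451:
  k1 = f(1.310000, -2.679451) = -2.366136
  k2 = f(1.465000, -3.046202) = -2.542177
  y ← -2.679451 + 0.31·(-2.542177) = -3.467525
y(1.62) ≈ -3.4675

-3.4675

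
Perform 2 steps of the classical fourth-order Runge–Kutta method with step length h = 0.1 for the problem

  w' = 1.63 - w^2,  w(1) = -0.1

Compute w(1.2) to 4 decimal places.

0.2235

RK4: k1 = f(x_n, w_n); k2 = f(x_n + h/2, w_n + (h/2)·k1); k3 = f(x_n + h/2, w_n + (h/2)·k2); k4 = f(x_n + h, w_n + h·k3); w_{n+1} = w_n + (h/6)·(k1 + 2k2 + 2k3 + k4).
x=1.000000, w=-0.100000:
  k1 = f(1.000000, -0.100000) = 1.620000
  k2 = f(1.050000, -0.019000) = 1.629639
  k3 = f(1.050000, -0.018518) = 1.629657
  k4 = f(1.100000, 0.062966) = 1.626035
  w ← -0.100000 + (0.1/6)·(k1 + 2k2 + 2k3 + k4) = 0.062744
x=1.100000, w=0.062744:
  k1 = f(1.100000, 0.062744) = 1.626063
  k2 = f(1.150000, 0.144047) = 1.609250
  k3 = f(1.150000, 0.143206) = 1.609492
  k4 = f(1.200000, 0.223693) = 1.579961
  w ← 0.062744 + (0.1/6)·(k1 + 2k2 + 2k3 + k4) = 0.223469
w(1.2) ≈ 0.2235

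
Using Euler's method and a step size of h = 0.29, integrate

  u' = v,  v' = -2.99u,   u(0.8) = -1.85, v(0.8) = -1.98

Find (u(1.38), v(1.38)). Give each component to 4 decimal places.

-2.5332, 1.7262

Euler on (u,v): u_{n+1} = u_n + h·u', v_{n+1} = v_n + h·v'.
0.800000: (-1.850000, -1.980000); f=(-1.980000, 5.531500) → (-2.424200, -0.375865)
1.090000: (-2.424200, -0.375865); f=(-0.375865, 7.248358) → (-2.533201, 1.726159)
(u(1.38), v(1.38)) ≈ (-2.5332, 1.7262)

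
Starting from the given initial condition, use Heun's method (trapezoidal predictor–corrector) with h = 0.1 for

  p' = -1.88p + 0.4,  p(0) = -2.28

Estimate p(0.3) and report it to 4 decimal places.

-1.2109

Heun: k1 = f(s_n, p_n); k2 = f(s_n + h, p_n + h·k1); p_{n+1} = p_n + (h/2)·(k1 + k2).
s=0.000000, p=-2.280000:
  k1 = f(0.000000, -2.280000) = 4.686400
  k2 = f(0.100000, -1.811360) = 3.805357
  p ← -2.280000 + (0.1/2)·(4.686400 + 3.805357) = -1.855412
s=0.100000, p=-1.855412:
  k1 = f(0.100000, -1.855412) = 3.888175
  k2 = f(0.200000, -1.466595) = 3.157198
  p ← -1.855412 + (0.1/2)·(3.888175 + 3.157198) = -1.503144
s=0.200000, p=-1.503144:
  k1 = f(0.200000, -1.503144) = 3.225910
  k2 = f(0.300000, -1.180553) = 2.619439
  p ← -1.503144 + (0.1/2)·(3.225910 + 2.619439) = -1.210876
p(0.3) ≈ -1.2109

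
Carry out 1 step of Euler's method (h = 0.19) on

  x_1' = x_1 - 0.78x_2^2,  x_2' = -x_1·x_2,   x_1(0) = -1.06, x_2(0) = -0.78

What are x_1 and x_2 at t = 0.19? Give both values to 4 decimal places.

Euler on (x_1,x_2): x_1_{n+1} = x_1_n + h·x_1', x_2_{n+1} = x_2_n + h·x_2'.
0.000000: (-1.060000, -0.780000); f=(-1.534552, -0.826800) → (-1.351565, -0.937092)
(x_1(0.19), x_2(0.19)) ≈ (-1.3516, -0.9371)

-1.3516, -0.9371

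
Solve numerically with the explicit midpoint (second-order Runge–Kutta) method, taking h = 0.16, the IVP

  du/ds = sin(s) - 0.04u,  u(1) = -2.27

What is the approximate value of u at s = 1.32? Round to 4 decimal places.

Midpoint: k1 = f(s_n, u_n); k2 = f(s_n + h/2, u_n + (h/2)·k1); u_{n+1} = u_n + h·k2.
s=1.000000, u=-2.270000:
  k1 = f(1.000000, -2.270000) = 0.932271
  k2 = f(1.080000, -2.195418) = 0.969775
  u ← -2.270000 + 0.16·0.969775 = -2.114836
s=1.160000, u=-2.114836:
  k1 = f(1.160000, -2.114836) = 1.001397
  k2 = f(1.240000, -2.034724) = 1.027173
  u ← -2.114836 + 0.16·1.027173 = -1.950488
u(1.32) ≈ -1.9505

-1.9505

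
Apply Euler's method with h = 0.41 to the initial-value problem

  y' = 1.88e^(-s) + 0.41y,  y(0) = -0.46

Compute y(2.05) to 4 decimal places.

Euler: y_{n+1} = y_n + h·f(s_n, y_n).
s=0.000000, y=-0.460000: f=1.691400 → y ← -0.460000 + 0.41·1.691400 = 0.233474
s=0.410000, y=0.233474: f=1.343387 → y ← 0.233474 + 0.41·1.343387 = 0.784263
s=0.820000, y=0.784263: f=1.149559 → y ← 0.784263 + 0.41·1.149559 = 1.255582
s=1.230000, y=1.255582: f=1.064299 → y ← 1.255582 + 0.41·1.064299 = 1.691944
s=1.640000, y=1.691944: f=1.058380 → y ← 1.691944 + 0.41·1.058380 = 2.125880
y(2.05) ≈ 2.1259

2.1259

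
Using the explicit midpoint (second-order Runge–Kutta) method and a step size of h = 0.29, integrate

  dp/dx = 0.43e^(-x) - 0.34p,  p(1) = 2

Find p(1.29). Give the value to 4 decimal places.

1.8499

Midpoint: k1 = f(x_n, p_n); k2 = f(x_n + h/2, p_n + (h/2)·k1); p_{n+1} = p_n + h·k2.
x=1.000000, p=2.000000:
  k1 = f(1.000000, 2.000000) = -0.521812
  k2 = f(1.145000, 1.924337) = -0.517438
  p ← 2.000000 + 0.29·(-0.517438) = 1.849943
p(1.29) ≈ 1.8499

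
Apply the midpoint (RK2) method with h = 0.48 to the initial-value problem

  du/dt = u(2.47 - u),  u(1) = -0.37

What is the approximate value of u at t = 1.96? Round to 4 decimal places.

Midpoint: k1 = f(t_n, u_n); k2 = f(t_n + h/2, u_n + (h/2)·k1); u_{n+1} = u_n + h·k2.
t=1.000000, u=-0.370000:
  k1 = f(1.000000, -0.370000) = -1.050800
  k2 = f(1.240000, -0.622192) = -1.923937
  u ← -0.370000 + 0.48·(-1.923937) = -1.293490
t=1.480000, u=-1.293490:
  k1 = f(1.480000, -1.293490) = -4.868036
  k2 = f(1.720000, -2.461818) = -12.141241
  u ← -1.293490 + 0.48·(-12.141241) = -7.121286
u(1.96) ≈ -7.1213

-7.1213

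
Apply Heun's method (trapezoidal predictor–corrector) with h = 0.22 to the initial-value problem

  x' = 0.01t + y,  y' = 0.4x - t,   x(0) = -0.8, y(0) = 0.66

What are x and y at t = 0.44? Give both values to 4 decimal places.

Heun on (x,y): k1 = f(t_n, state_n); k2 = f(t_n + h, state_n + h·k1); state_{n+1} = state_n + (h/2)·(k1 + k2).
0.000000: (-0.800000, 0.660000)
  k1 = (0.660000, -0.320000)
  predictor → (-0.654800, 0.589600)
  k2 = (0.591800, -0.481920)
  → (-0.662302, 0.571789)
0.220000: (-0.662302, 0.571789)
  k1 = (0.573989, -0.484921)
  predictor → (-0.536024, 0.465106)
  k2 = (0.469506, -0.654410)
  → (-0.547518, 0.446462)
(x(0.44), y(0.44)) ≈ (-0.5475, 0.4465)

-0.5475, 0.4465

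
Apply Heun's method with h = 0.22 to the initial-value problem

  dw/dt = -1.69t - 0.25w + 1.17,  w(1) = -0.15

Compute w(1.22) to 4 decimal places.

Heun: k1 = f(t_n, w_n); k2 = f(t_n + h, w_n + h·k1); w_{n+1} = w_n + (h/2)·(k1 + k2).
t=1.000000, w=-0.150000:
  k1 = f(1.000000, -0.150000) = -0.482500
  k2 = f(1.220000, -0.256150) = -0.827762
  w ← -0.150000 + (0.22/2)·(-0.482500 + (-0.827762)) = -0.294129
w(1.22) ≈ -0.2941

-0.2941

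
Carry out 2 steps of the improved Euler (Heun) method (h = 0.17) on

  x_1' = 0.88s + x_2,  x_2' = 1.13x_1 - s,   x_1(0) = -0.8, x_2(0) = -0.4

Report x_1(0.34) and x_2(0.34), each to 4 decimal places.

Heun on (x_1,x_2): k1 = f(s_n, state_n); k2 = f(s_n + h, state_n + h·k1); state_{n+1} = state_n + (h/2)·(k1 + k2).
0.000000: (-0.800000, -0.400000)
  k1 = (-0.400000, -0.904000)
  predictor → (-0.868000, -0.553680)
  k2 = (-0.404080, -1.150840)
  → (-0.868347, -0.574661)
0.170000: (-0.868347, -0.574661)
  k1 = (-0.425061, -1.151232)
  predictor → (-0.940607, -0.770371)
  k2 = (-0.471171, -1.402886)
  → (-0.944527, -0.791761)
(x_1(0.34), x_2(0.34)) ≈ (-0.9445, -0.7918)

-0.9445, -0.7918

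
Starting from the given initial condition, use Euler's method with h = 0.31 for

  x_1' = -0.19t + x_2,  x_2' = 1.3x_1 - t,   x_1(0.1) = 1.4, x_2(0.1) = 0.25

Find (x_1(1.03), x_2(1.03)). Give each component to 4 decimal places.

Euler on (x_1,x_2): x_1_{n+1} = x_1_n + h·x_1', x_2_{n+1} = x_2_n + h·x_2'.
0.100000: (1.400000, 0.250000); f=(0.231000, 1.720000) → (1.471610, 0.783200)
0.410000: (1.471610, 0.783200); f=(0.705300, 1.503093) → (1.690253, 1.249159)
0.720000: (1.690253, 1.249159); f=(1.112359, 1.477329) → (2.035084, 1.707131)
(x_1(1.03), x_2(1.03)) ≈ (2.0351, 1.7071)

2.0351, 1.7071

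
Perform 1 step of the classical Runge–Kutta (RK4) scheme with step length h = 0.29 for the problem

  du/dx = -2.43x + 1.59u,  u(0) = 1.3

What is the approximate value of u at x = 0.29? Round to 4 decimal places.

RK4: k1 = f(x_n, u_n); k2 = f(x_n + h/2, u_n + (h/2)·k1); k3 = f(x_n + h/2, u_n + (h/2)·k2); k4 = f(x_n + h, u_n + h·k3); u_{n+1} = u_n + (h/6)·(k1 + 2k2 + 2k3 + k4).
x=0.000000, u=1.300000:
  k1 = f(0.000000, 1.300000) = 2.067000
  k2 = f(0.145000, 1.599715) = 2.191197
  k3 = f(0.145000, 1.617724) = 2.219830
  k4 = f(0.290000, 1.943751) = 2.385864
  u ← 1.300000 + (0.29/6)·(k1 + 2k2 + 2k3 + k4) = 1.941621
u(0.29) ≈ 1.9416

1.9416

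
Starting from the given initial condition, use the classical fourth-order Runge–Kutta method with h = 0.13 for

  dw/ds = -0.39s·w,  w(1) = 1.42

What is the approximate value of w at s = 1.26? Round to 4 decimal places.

RK4: k1 = f(s_n, w_n); k2 = f(s_n + h/2, w_n + (h/2)·k1); k3 = f(s_n + h/2, w_n + (h/2)·k2); k4 = f(s_n + h, w_n + h·k3); w_{n+1} = w_n + (h/6)·(k1 + 2k2 + 2k3 + k4).
s=1.000000, w=1.420000:
  k1 = f(1.000000, 1.420000) = -0.553800
  k2 = f(1.065000, 1.384003) = -0.574846
  k3 = f(1.065000, 1.382635) = -0.574277
  k4 = f(1.130000, 1.345344) = -0.592893
  w ← 1.420000 + (0.13/6)·(k1 + 2k2 + 2k3 + k4) = 1.345360
s=1.130000, w=1.345360:
  k1 = f(1.130000, 1.345360) = -0.592900
  k2 = f(1.195000, 1.306821) = -0.609044
  k3 = f(1.195000, 1.305772) = -0.608555
  k4 = f(1.260000, 1.266248) = -0.622234
  w ← 1.345360 + (0.13/6)·(k1 + 2k2 + 2k3 + k4) = 1.266269
w(1.26) ≈ 1.2663

1.2663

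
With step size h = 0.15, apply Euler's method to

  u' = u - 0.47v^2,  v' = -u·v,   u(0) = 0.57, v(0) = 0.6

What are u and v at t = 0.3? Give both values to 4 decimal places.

0.7034, 0.4968

Euler on (u,v): u_{n+1} = u_n + h·u', v_{n+1} = v_n + h·v'.
0.000000: (0.570000, 0.600000); f=(0.400800, -0.342000) → (0.630120, 0.548700)
0.150000: (0.630120, 0.548700); f=(0.488616, -0.345747) → (0.703412, 0.496838)
(u(0.3), v(0.3)) ≈ (0.7034, 0.4968)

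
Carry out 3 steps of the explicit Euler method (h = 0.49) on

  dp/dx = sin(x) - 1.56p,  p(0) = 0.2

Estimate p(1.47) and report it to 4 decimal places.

0.4639

Euler: p_{n+1} = p_n + h·f(x_n, p_n).
x=0.000000, p=0.200000: f=-0.312000 → p ← 0.200000 + 0.49·(-0.312000) = 0.047120
x=0.490000, p=0.047120: f=0.397119 → p ← 0.047120 + 0.49·0.397119 = 0.241708
x=0.980000, p=0.241708: f=0.453433 → p ← 0.241708 + 0.49·0.453433 = 0.463890
p(1.47) ≈ 0.4639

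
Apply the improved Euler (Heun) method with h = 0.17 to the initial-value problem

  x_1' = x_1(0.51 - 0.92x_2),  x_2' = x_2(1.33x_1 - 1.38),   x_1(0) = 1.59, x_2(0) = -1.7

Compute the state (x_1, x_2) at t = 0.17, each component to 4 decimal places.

2.2851, -2.0468

Heun on (x_1,x_2): k1 = f(t_n, state_n); k2 = f(t_n + h, state_n + h·k1); state_{n+1} = state_n + (h/2)·(k1 + k2).
0.000000: (1.590000, -1.700000)
  k1 = (3.297660, -1.248990)
  predictor → (2.150602, -1.912328)
  k2 = (4.880452, -2.830821)
  → (2.285140, -2.046784)
(x_1(0.17), x_2(0.17)) ≈ (2.2851, -2.0468)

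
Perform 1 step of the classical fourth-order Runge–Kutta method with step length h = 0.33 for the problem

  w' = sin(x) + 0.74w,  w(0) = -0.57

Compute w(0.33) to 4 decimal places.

RK4: k1 = f(x_n, w_n); k2 = f(x_n + h/2, w_n + (h/2)·k1); k3 = f(x_n + h/2, w_n + (h/2)·k2); k4 = f(x_n + h, w_n + h·k3); w_{n+1} = w_n + (h/6)·(k1 + 2k2 + 2k3 + k4).
x=0.000000, w=-0.570000:
  k1 = f(0.000000, -0.570000) = -0.421800
  k2 = f(0.165000, -0.639597) = -0.309049
  k3 = f(0.165000, -0.620993) = -0.295283
  k4 = f(0.330000, -0.667443) = -0.169865
  w ← -0.570000 + (0.33/6)·(k1 + 2k2 + 2k3 + k4) = -0.669018
w(0.33) ≈ -0.6690

-0.6690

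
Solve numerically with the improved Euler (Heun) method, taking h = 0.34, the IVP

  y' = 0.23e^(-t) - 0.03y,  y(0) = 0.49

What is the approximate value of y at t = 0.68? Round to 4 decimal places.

Heun: k1 = f(t_n, y_n); k2 = f(t_n + h, y_n + h·k1); y_{n+1} = y_n + (h/2)·(k1 + k2).
t=0.000000, y=0.490000:
  k1 = f(0.000000, 0.490000) = 0.215300
  k2 = f(0.340000, 0.563202) = 0.146811
  y ← 0.490000 + (0.34/2)·(0.215300 + 0.146811) = 0.551559
t=0.340000, y=0.551559:
  k1 = f(0.340000, 0.551559) = 0.147160
  k2 = f(0.680000, 0.601593) = 0.098474
  y ← 0.551559 + (0.34/2)·(0.147160 + 0.098474) = 0.593317
y(0.68) ≈ 0.5933

0.5933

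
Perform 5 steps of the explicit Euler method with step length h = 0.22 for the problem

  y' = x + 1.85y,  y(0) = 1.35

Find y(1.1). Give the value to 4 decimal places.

Euler: y_{n+1} = y_n + h·f(x_n, y_n).
x=0.000000, y=1.350000: f=2.497500 → y ← 1.350000 + 0.22·2.497500 = 1.899450
x=0.220000, y=1.899450: f=3.733983 → y ← 1.899450 + 0.22·3.733983 = 2.720926
x=0.440000, y=2.720926: f=5.473713 → y ← 2.720926 + 0.22·5.473713 = 3.925143
x=0.660000, y=3.925143: f=7.921515 → y ← 3.925143 + 0.22·7.921515 = 5.667876
x=0.880000, y=5.667876: f=11.365571 → y ← 5.667876 + 0.22·11.365571 = 8.168302
y(1.1) ≈ 8.1683

8.1683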